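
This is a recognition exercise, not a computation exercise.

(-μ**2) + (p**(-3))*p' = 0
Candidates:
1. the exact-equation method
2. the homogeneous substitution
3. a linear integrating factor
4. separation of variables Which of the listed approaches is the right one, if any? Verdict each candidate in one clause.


Diagnosis: separation of variables — separating collects all p-dependence with the derivative and leaves all μ-dependence opposite: variables separate.
- the exact-equation method: the cross-partial test holds only vacuously — each coefficient lives in its own variable, so the exactness machinery reads no structure the split form does not already show.
- the homogeneous substitution: the ratio substitution does not collapse this equation.
- a linear integrating factor — a nonlinear term in the unknown puts this outside the integrating-factor template.
- separation of variables — yes, a natural case for it.


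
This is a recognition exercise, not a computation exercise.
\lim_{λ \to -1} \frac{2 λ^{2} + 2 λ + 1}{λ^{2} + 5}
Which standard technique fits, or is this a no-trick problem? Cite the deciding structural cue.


Technique: no special technique — the expression is continuous at -1 — substitute and evaluate; no indeterminate form appears.


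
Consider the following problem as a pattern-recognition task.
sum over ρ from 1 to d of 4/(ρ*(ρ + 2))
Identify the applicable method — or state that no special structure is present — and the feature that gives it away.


Method: telescoping — one partial-fraction pass turns 4/(ρ*(ρ + 2)) into a shifted difference, and shifted differences telescope.


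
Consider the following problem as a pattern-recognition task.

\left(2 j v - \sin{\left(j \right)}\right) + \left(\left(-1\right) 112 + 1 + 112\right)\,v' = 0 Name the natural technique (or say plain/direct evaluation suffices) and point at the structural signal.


Technique: a linear integrating factor — the unknown enters only to the first power against a nonzero forcing term — the integrating-factor template applies directly.


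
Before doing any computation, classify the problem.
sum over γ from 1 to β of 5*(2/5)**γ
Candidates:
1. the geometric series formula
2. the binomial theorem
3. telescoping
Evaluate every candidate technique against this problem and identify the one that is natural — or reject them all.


Best approach: the geometric series formula — the ratio of consecutive terms is the constant 2/5, independent of the index — a geometric sum.
- the geometric series formula — applies; the problem has the shape this method handles.
- the binomial theorem — no binomial coefficients pair with matched powers.
- telescoping: neither a shifted-difference shape nor integer-spaced poles are present.


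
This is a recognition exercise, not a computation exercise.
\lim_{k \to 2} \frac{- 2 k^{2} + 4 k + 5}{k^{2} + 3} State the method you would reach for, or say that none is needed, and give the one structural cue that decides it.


Diagnosis: no special technique — nothing blocks direct substitution at 2: plug in and finish.


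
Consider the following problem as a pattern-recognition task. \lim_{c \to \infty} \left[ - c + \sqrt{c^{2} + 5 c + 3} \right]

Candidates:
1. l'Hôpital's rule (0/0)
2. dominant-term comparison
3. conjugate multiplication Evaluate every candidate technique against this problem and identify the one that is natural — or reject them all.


Method: conjugate multiplication — \sqrt{c^{2} + 5 c + 3} and c both blow up, but their difference is tame once the conjugate rationalizes it.
- l'Hôpital's rule (0/0) — substitution produces ∞ − ∞ rather than a vanishing quotient; the rule needs a 0/0 ratio to act on.
- dominant-term comparison — this limit is not decided by comparing leading-term growth at infinity.
- conjugate multiplication: yes — fits the structure here.


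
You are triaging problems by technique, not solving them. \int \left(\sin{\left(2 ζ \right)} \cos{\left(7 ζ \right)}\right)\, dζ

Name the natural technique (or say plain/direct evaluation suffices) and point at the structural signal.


Method: a trigonometric identity — the identity turns \sin{\left(2 ζ \right)} \cos{\left(7 ζ \right)} into two lone cosines/sines, each trivially integrable.


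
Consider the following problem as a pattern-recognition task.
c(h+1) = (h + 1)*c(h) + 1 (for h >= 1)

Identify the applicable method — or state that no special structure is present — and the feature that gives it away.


Diagnosis: a summation factor — because the multiplier h + 1 is index-dependent, divide through by its running product and sum the resulting differences.


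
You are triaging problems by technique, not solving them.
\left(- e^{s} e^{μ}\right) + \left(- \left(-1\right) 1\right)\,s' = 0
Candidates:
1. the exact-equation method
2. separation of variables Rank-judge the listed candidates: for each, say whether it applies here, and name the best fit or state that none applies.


Method: separation of variables — one side of the product carries the independent variable, the other the unknown — the textbook separation shape.
- the exact-equation method — exactness fails on the nose — the mixed partials do not match.
- separation of variables: applies; the problem has the shape this method handles.


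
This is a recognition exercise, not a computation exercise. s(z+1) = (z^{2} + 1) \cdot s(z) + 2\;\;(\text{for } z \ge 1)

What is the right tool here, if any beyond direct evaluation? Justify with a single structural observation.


Method: a summation factor — first-order, linear, moving coefficient z^{2} + 1: the discrete analogue of an integrating factor handles it.


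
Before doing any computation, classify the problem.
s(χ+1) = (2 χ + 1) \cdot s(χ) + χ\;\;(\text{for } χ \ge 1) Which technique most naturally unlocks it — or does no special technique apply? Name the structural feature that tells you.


Diagnosis: a summation factor — the coefficient 2 χ + 1 drifts with the index, so no fixed root exists; normalizing by the cumulative product telescopes it.


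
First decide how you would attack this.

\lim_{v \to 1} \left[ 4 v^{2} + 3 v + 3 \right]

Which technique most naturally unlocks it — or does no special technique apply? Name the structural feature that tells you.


Verdict: no special technique — no denominator vanishes and nothing blows up at 1: direct substitution is the whole computation.


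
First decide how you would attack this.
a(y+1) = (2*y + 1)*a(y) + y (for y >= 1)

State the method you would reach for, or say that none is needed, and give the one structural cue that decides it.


Diagnosis: a summation factor — first-order linear but the coefficient 2*y + 1 moves with the index — divide by the cumulative product and telescope.


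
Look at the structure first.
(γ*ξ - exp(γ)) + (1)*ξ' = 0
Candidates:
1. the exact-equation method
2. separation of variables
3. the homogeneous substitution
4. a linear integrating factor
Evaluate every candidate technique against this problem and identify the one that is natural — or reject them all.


Method: a linear integrating factor — arrange it as ξ' + γ·ξ = (the forcing term) and the integrating factor does the rest.
- the exact-equation method: the mixed partial derivatives differ, so the left side is not a total differential.
- separation of variables — the two dependences do not factor apart.
- the homogeneous substitution — the slope changes under joint rescaling, failing the degree-zero test.
- a linear integrating factor — a fit — the right tool for this form.


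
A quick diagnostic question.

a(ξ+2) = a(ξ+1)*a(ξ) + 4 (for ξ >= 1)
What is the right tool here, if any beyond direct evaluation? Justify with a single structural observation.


Technique: no special technique — the unknown sequence enters the update nonlinearly, so no linear method fits the recurrence as written — direct iteration remains.


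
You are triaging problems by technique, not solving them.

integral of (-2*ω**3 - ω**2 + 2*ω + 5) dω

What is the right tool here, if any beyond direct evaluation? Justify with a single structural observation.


Verdict: no special technique — scan for structure and find none: constant multiples of powers of ω, integrate directly.


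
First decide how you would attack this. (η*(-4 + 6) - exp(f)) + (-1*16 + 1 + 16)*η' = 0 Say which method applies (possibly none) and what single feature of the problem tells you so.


Verdict: a linear integrating factor — η appears only to the first power with coefficient (-4 + 6) — the classic integrating-factor setup.


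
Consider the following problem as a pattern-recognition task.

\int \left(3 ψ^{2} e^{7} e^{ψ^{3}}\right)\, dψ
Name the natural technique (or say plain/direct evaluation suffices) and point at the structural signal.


Technique: u-substitution — collected, the integrand has one factor that is, up to a constant, the derivative of an inner expression the rest depends on — substitute for that inner expression.


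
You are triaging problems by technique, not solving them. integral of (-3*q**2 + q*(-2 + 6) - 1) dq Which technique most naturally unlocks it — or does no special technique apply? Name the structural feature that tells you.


Technique: no special technique — scan for structure and find none: constant multiples of powers of q, integrate directly.


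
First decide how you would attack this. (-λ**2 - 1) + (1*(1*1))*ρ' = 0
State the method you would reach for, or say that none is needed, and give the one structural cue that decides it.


Best approach: no special technique — solved for the derivative, no ρ appears — this is antidifferentiation in λ wearing ODE clothing.


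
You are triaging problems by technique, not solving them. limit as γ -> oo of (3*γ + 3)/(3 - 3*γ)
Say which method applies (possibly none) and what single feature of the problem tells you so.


Diagnosis: dominant-term comparison — divide through by the highest power of γ; every lower-order term dies and the dominant terms decide the limit. Viewed as a single quotient this is an ∞/∞ form — an at-infinity application of l'Hôpital's rule would also resolve it; comparing leading growth reads the answer without differentiating.


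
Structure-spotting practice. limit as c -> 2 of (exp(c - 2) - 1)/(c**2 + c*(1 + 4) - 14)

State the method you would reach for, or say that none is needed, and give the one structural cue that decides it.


Best approach: l'Hôpital's rule (0/0) — the 0/0 form at 2 is the signature situation for l'Hôpital's rule. Expanding numerator and denominator to first order gives the same value — the rule automates exactly that.


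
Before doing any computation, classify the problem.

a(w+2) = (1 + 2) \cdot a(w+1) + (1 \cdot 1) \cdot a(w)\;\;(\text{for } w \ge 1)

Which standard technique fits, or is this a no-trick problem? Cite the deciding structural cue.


Method: the characteristic-root method — fixed numeric weights on consecutive terms and no forcing term added: the root method in its home territory.


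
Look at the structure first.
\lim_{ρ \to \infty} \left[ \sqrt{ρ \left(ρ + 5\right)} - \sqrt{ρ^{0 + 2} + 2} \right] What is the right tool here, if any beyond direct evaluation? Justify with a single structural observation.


Best approach: conjugate multiplication — turning the difference into a conjugate-rationalized ratio makes the limit readable.


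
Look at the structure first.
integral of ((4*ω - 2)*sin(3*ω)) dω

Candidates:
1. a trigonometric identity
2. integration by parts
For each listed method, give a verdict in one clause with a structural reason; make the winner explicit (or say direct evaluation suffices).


Diagnosis: integration by parts — differentiate 4*ω - 2, integrate sin(3*ω): each pass lowers the polynomial degree, so parts terminates.
- a trigonometric identity: the trigonometric factor has no even power to reduce and no cross-frequency product to convert — the standard power-reduction and product-to-sum identities do not engage it.
- integration by parts — yes, a natural case for it.


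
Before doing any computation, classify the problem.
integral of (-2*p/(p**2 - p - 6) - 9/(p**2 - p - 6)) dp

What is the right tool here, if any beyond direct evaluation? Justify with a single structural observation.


Diagnosis: partial fractions — rational integrand, reducible denominator p**2 - p - 6: decompose first, integrate second.


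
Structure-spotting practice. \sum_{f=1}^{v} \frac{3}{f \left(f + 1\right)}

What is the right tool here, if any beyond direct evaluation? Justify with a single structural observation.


Verdict: telescoping — rewrite \frac{3}{f \left(f + 1\right)} as simple fractions and successive terms eat each other — only the edges survive.


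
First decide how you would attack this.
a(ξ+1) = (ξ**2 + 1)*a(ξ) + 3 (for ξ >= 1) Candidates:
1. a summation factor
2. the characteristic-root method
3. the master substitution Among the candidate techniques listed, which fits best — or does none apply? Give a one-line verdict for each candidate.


Technique: a summation factor — it is first-order linear but the coefficient ξ**2 + 1 depends on the index, so multiply through by a summation factor to telescope it.
- a summation factor: applicable, and directly so.
- the characteristic-root method: the coefficients vary with the index, breaking the constant-coefficient structure the method needs.
- the master substitution — there is no divide-the-index recursive argument.


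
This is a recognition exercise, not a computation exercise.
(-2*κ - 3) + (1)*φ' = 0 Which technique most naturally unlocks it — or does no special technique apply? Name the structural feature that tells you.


Best approach: no special technique — solved for the derivative, φ never appears on the right — this is a direct integration in κ, not a differential-equations problem at heart.


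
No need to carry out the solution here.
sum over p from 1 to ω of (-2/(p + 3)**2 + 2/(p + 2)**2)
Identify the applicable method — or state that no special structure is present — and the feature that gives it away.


Technique: telescoping — spot the paired structure — each term adds 2/(p + 2)**2 and subtracts its successor value, which the next term restores: the definition of a telescoping chain.


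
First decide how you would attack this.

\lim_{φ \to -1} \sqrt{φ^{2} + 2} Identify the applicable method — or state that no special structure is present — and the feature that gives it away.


Best approach: no special technique — no vanishing denominator and no indeterminate clash at the point — evaluation is immediate.


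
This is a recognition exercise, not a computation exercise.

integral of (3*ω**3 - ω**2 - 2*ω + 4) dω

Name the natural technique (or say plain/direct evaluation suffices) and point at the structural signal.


Verdict: no special technique — nothing composite, nothing rational, nothing trigonometric — each constant-multiple power of ω integrates by the power rule alone.


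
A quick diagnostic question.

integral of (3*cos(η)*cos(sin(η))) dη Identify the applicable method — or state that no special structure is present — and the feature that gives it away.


Method: u-substitution — the only nontrivial dependence routes through sin(η), whose derivative supplies the leftover factor up to a constant multiple — u = sin(η) flattens it.


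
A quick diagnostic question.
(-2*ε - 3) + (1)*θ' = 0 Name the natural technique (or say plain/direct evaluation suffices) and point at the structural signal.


Diagnosis: no special technique — solved for the derivative, θ never appears on the right — this is a direct integration in ε, not a differential-equations problem at heart.


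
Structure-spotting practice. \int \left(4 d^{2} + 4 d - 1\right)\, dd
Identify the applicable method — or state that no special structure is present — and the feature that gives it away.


Diagnosis: no special technique — a term-by-term power-rule job in d; no substitution or rearrangement earns its keep here.


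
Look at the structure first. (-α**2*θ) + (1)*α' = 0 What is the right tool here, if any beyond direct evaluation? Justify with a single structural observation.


Best approach: separation of variables — one side of the product carries the independent variable, the other the unknown — the textbook separation shape.


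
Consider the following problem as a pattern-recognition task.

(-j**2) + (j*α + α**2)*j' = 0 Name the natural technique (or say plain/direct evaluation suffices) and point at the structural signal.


Technique: the homogeneous substitution — scaling α and j together leaves the slope fixed — it depends only on j/α, so substitute the ratio. A Bernoulli-style rewrite — possibly after exchanging which variable is treated as dependent — would work as well; the homogeneous substitution is the more immediate reading here.


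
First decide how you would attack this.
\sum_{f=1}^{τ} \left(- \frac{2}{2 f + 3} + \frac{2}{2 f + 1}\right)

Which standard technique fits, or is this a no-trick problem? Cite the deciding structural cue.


Technique: telescoping — the summand is \frac{2}{2 f + 1} minus the same expression shifted by one, so consecutive terms cancel in pairs.


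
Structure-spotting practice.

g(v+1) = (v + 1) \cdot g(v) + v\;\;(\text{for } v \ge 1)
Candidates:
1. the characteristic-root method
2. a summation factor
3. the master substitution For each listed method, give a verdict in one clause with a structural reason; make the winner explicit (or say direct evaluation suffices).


Best approach: a summation factor — an index-dependent multiplier v + 1 rules out characteristic roots; a summation factor converts it to a pure difference.
- the characteristic-root method — an index-dependent weight blocks the pure exponential ansatz.
- a summation factor: a fit — the right tool for this form.
- the master substitution: no fixed divisor shrinks the index between calls.


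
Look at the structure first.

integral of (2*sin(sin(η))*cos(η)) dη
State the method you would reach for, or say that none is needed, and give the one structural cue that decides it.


Diagnosis: u-substitution — collected, the integrand has one factor that is, up to a constant, the derivative of an inner expression the rest depends on — substitute for that inner expression.


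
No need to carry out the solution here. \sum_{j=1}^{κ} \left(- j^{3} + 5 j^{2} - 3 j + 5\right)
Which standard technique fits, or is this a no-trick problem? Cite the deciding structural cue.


Diagnosis: no special technique — constant-multiple powers of j with no cancellation partners and no common ratio — use the standard power-sum formulas.


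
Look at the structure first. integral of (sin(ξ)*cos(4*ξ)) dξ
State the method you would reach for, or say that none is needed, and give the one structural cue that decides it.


Diagnosis: a trigonometric identity — sin(ξ)*cos(4*ξ) is a beat pattern — rewrite the product as a sum of single-frequency waves before integrating.


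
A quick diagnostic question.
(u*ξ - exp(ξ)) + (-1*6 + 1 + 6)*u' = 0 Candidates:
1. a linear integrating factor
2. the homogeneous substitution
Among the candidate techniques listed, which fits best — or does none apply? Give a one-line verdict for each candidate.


Method: a linear integrating factor — first power of u, nonzero forcing: the integrating-factor recipe applies verbatim with p = ξ.
- a linear integrating factor: yes, a natural case for it.
- the homogeneous substitution — rescaling both variables together changes the slope, so no ratio substitution collapses it.


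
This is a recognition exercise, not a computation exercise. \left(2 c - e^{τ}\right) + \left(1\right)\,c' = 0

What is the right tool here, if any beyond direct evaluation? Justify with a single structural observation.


Technique: a linear integrating factor — the equation is linear in c with coefficient 2; multiplying by the integrating factor exp(∫2) makes the left side a perfect derivative.


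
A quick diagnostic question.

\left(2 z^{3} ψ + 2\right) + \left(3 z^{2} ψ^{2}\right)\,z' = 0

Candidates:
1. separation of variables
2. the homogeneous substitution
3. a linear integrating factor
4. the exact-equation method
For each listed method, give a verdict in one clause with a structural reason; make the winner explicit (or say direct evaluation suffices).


Technique: the exact-equation method — checking ∂/∂z of 2 z^{3} ψ + 2 against ∂/∂ψ of 3 z^{2} ψ^{2}: they match — the equation is exact as it stands.
- separation of variables: the two dependences are entangled, not a clean product of one-variable pieces.
- the homogeneous substitution — solved for the derivative, the right side changes under joint scaling of the two variables.
- a linear integrating factor: a nonlinear term in the unknown puts this outside the integrating-factor template.
- the exact-equation method: applicable, and directly so.


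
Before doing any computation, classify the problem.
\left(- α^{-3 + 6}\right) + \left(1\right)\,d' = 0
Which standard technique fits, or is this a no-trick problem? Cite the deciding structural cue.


Diagnosis: no special technique — solved for the derivative, d never appears on the right — this is a direct integration in α, not a differential-equations problem at heart.


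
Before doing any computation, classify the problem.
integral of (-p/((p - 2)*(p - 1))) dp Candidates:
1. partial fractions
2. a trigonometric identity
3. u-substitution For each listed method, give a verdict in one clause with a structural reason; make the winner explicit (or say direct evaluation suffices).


Diagnosis: partial fractions — a proper rational integrand whose denominator splits into simpler factors — decompose into partial fractions first.
- partial fractions — applicable, and directly so.
- a trigonometric identity: there is no trigonometric structure at all — the integrand carries no sine or cosine to rewrite.
- u-substitution: no subexpression of the integrand pairs with its own derivative as a factor — individual terms may offer their own substitutions, but any change of variable covering the whole integral would have to be constructed from outside the expression.


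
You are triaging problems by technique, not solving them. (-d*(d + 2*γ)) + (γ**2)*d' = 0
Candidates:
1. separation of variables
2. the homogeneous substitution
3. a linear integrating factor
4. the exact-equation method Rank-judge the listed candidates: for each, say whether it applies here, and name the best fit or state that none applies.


Technique: the homogeneous substitution — the slope is degree-zero homogeneous: the ratio substitution v = d/γ collapses it. A Bernoulli substitution is a fair alternative on this equation directly; the homogeneous reading takes it as given.
- separation of variables: the two dependences are entangled, not a clean product of one-variable pieces.
- the homogeneous substitution: applies; the problem has the shape this method handles.
- a linear integrating factor — the unknown enters nonlinearly (through a power, a denominator, or a transcendental function), which the linear integrating-factor recipe cannot absorb as-is — any repair would come from a preliminary substitution, not the factor.
- the exact-equation method — the mixed partial derivatives differ, so the left side is not a total differential.


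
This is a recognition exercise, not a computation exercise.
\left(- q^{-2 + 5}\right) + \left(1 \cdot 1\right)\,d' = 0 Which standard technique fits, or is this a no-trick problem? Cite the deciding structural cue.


Technique: no special technique — the slope is a pure function of q; integrate both sides and be done.


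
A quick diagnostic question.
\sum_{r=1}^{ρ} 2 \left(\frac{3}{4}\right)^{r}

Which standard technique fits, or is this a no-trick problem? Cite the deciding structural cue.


Diagnosis: the geometric series formula — check a ratio of consecutive terms: it is \frac{3}{4}, independent of the index, so the geometric formula closes the sum.


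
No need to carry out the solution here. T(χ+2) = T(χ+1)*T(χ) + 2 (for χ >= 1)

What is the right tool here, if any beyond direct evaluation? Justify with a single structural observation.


Diagnosis: no special technique — the recurrence is nonlinear in the sequence terms; no linear-recurrence method fits it as written — one iterates or studies it directly.


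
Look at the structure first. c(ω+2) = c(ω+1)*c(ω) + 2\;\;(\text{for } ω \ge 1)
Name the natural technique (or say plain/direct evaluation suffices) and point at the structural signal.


Diagnosis: no special technique — each new value is a nonlinear function of earlier ones — scaling arguments and superposition both fail.


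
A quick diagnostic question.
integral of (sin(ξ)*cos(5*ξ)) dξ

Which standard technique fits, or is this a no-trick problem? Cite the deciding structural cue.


Method: a trigonometric identity — distinct frequencies under one product (sin(ξ)*cos(5*ξ)): the product-to-sum identity is the systematic route to an integrable form.


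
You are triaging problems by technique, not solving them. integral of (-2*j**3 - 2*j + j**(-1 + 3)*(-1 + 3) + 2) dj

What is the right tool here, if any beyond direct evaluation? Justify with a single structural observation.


Method: no special technique — nothing composite, nothing rational, nothing trigonometric — each constant-multiple power of j integrates by the power rule alone.


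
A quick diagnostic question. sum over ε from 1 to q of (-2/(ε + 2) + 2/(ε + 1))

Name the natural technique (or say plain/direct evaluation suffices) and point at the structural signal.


Method: telescoping — the summand is 2/(ε + 1) minus the same expression shifted by one, so consecutive terms cancel in pairs.


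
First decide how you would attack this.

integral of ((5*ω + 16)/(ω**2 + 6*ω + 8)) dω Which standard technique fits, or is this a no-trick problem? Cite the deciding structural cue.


Verdict: partial fractions — the bottom, ω**2 + 6*ω + 8, comes apart into simple factors, and a proper rational function over split factors decomposes.


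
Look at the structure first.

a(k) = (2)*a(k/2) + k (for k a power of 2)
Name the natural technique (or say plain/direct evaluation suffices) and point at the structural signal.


Technique: the master substitution — divide-the-index recursion (k/2 inside the call) straightens out once the index is rewritten as 2^m.


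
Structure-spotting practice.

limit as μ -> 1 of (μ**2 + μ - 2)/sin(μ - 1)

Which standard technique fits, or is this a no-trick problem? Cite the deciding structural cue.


Method: l'Hôpital's rule (0/0) — the 0/0 form at 1 is the signature situation for l'Hôpital's rule. Known elementary limits would finish this too — the rule just bypasses the case analysis.


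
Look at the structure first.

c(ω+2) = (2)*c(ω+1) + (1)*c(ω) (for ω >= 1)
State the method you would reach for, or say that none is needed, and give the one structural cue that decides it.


Diagnosis: the characteristic-root method — no index-dependence in the weights and nothing inhomogeneous: classic characteristic-equation setup.


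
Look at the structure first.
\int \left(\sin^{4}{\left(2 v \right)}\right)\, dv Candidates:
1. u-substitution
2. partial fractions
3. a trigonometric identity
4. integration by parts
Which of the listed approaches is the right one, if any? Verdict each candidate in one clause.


Diagnosis: a trigonometric identity — an even power like \sin^{4}{\left(2 v \right)} flattens under the half-angle identity into first-degree cosines you can integrate directly.
- u-substitution — no subexpression of the integrand serves as a whole-integral substitution inner — individual terms may offer their own, but none carries its derivative as a factor of the full integrand; a working change of variable would have to be constructed from outside the expression.
- partial fractions — the expression is not a ratio of polynomials that decomposes further.
- a trigonometric identity — applicable, and directly so.
- integration by parts — not the natural route: no polynomial-kernel product appears — a recursive parts reduction of the trigonometric product exists, but the identity rewrite is direct.


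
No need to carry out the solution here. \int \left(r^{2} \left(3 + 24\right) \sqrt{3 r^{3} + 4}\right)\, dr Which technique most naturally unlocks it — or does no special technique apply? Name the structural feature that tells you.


Method: u-substitution — everything non-trivial happens through the inner expression 3 r^{3} + 4, and its derivative accounts for the remaining factor up to a constant, so set u = 3 r^{3} + 4.


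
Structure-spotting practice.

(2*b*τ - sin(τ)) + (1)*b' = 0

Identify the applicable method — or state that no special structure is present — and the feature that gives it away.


Method: a linear integrating factor — the unknown enters only to the first power against a nonzero forcing term — the integrating-factor template applies directly.


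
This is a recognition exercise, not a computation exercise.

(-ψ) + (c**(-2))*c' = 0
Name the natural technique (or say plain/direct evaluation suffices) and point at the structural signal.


Method: separation of variables — separating collects all c-dependence with the derivative and leaves all ψ-dependence opposite: variables separate. The cross-partial test also passes here (vacuously, each side single-variable); the potential-function route would work, separation is simply more immediate.


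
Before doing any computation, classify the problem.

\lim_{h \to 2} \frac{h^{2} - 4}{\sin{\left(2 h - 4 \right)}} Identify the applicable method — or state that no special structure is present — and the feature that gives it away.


Best approach: l'Hôpital's rule (0/0) — plug in 2: top and bottom both hit zero, so differentiate each and retry. One could equally expand both pieces locally and compare leading terms; the rule does that in one stroke.


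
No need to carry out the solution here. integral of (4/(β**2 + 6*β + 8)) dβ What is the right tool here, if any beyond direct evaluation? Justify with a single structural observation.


Best approach: partial fractions — a proper rational integrand whose denominator splits into simpler factors — decompose into partial fractions first.


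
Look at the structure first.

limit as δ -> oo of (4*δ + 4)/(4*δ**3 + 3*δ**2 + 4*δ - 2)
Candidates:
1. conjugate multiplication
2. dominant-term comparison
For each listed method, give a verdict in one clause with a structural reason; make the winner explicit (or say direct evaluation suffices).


Best approach: dominant-term comparison — divide by the highest power of δ present: lower-order terms vanish and the dominant ratio remains.
- conjugate multiplication — the conjugate move applies to radical differences, which this is not.
- dominant-term comparison — a fit — the right tool for this form.


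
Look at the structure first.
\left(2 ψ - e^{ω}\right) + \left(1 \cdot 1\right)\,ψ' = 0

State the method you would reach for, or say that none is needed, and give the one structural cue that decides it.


Verdict: a linear integrating factor — ψ appears only to the first power with coefficient 2 — the classic integrating-factor setup.


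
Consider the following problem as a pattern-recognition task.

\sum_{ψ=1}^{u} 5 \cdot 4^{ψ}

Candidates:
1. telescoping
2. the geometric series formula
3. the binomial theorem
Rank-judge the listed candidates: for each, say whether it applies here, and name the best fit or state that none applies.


Method: the geometric series formula — each summand is the previous one scaled by 4; that constant multiplier is itself the geometric structure.
- telescoping: neither a shifted-difference shape nor integer-spaced poles are present.
- the geometric series formula: a fit — the right tool for this form.
- the binomial theorem — the terms lack the binomial-coefficient-weighted complementary-power pattern of an expansion.


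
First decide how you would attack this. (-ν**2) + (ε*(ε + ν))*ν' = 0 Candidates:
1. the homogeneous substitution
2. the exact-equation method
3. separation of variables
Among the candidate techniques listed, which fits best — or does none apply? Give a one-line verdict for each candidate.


Method: the homogeneous substitution — solved for the derivative, the right side is unchanged under scaling ε and ν together — it depends only on the ratio ν/ε, so substitute a single ratio variable. Rewriting — with the variables' roles exchanged where the shape demands it — would expose a Bernoulli structure too; the homogeneous substitution simply reads the degrees directly.
- the homogeneous substitution: a fit — the right tool for this form.
- the exact-equation method: the mixed-partials test fails on this split — it is not an exact differential as presented.
- separation of variables — the two dependences do not factor apart.


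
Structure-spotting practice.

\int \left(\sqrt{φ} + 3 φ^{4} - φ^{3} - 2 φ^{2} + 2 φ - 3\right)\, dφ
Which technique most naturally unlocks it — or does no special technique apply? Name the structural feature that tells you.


Best approach: no special technique — the integrand is a sum of constant multiples of powers of φ — integrate term by term.


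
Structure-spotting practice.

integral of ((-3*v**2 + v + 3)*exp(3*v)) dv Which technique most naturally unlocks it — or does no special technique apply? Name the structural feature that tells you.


Best approach: integration by parts — the integrand splits as -3*v**2 + v + 3 times exp(3*v) — repeatedly differentiating the polynomial part kills it, which is the parts ladder.


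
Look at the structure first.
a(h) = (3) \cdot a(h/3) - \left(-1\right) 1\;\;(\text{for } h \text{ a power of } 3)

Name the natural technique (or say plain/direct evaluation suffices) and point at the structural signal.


Method: the master substitution — the argument shrinks by the factor 3, so measure the index on a logarithmic scale and the recursion becomes a shift.


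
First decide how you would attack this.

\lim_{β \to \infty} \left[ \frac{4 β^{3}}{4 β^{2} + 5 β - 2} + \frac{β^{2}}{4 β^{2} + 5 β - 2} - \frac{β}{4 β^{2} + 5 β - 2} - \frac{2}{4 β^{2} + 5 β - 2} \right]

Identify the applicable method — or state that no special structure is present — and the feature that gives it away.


Diagnosis: dominant-term comparison — divide by the highest power of β present: lower-order terms vanish and the dominant ratio remains. As a single quotient, the ∞/∞ shape would yield to repeated differentiation as well — the growth comparison gets there in one look.


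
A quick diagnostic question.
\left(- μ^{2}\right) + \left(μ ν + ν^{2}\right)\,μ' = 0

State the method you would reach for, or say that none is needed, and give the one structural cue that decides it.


Technique: the homogeneous substitution — scaling ν and μ together leaves the slope fixed — it depends only on μ/ν, so substitute the ratio. With the right rearrangement (exchanging the roles of the variables where needed), this also fits a Bernoulli template; the homogeneous substitution reads the structure directly.


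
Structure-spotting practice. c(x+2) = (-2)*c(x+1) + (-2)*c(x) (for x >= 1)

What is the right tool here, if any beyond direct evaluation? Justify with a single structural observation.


Verdict: the characteristic-root method — the recurrence treats every index alike (constant coefficients, no forcing) — precisely the regime where r^x trials close it.


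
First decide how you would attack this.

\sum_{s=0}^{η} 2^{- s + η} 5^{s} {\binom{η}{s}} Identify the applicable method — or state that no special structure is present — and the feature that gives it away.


Diagnosis: the binomial theorem — binomial coefficients against complementary powers of 5 and 2: recognize the binomial expansion and resum.


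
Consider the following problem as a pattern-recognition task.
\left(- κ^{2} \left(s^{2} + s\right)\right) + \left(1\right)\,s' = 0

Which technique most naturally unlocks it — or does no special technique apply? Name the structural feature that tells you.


Best approach: separation of variables — solved for the derivative, the right side factors as κ^{2} times s^{2} + s — all κ-dependence separates from all s-dependence. This doubles as a Bernoulli equation in the unknown as written; dividing and integrating works on it directly.


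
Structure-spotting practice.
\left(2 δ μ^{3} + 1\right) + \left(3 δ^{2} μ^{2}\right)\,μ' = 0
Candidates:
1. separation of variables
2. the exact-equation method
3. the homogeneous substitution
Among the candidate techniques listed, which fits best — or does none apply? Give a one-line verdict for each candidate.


Best approach: the exact-equation method — the mixed-partials test passes for 2 δ μ^{3} + 1 and 3 δ^{2} μ^{2}, so a potential function exists as presented.
- separation of variables: no algebra isolates the independent variable on one side and the unknown on the other.
- the exact-equation method — applies; the problem has the shape this method handles.
- the homogeneous substitution: solved for the derivative, the right side changes under joint scaling of the two variables.


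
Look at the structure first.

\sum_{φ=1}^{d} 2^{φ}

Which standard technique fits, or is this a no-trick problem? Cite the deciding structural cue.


Technique: the geometric series formula — the ratio of consecutive terms is the constant 2, independent of the index — a geometric sum.


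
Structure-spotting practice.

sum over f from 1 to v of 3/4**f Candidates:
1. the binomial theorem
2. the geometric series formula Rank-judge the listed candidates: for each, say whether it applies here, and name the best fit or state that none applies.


Verdict: the geometric series formula — consecutive terms stand in a fixed index-free ratio — the geometric sum formula closes it.
- the binomial theorem: there is no pair of bases whose matched powers would reassemble into a single binomial power.
- the geometric series formula: a fit — the right tool for this form.


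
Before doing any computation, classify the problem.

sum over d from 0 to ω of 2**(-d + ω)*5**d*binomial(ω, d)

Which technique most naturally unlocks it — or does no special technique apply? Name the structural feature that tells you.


Verdict: the binomial theorem — binomial coefficients against complementary powers of 5 and 2: recognize the binomial expansion and resum.


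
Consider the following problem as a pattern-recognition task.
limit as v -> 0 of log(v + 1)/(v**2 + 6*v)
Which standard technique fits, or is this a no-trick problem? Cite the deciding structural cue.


Method: l'Hôpital's rule (0/0) — numerator and denominator both vanish at 0 — a genuine 0/0 form, which is exactly when l'Hôpital applies. Expanding numerator and denominator to first order gives the same value — the rule automates exactly that.


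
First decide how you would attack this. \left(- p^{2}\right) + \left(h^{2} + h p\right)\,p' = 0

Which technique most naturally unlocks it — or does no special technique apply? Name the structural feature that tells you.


Method: the homogeneous substitution — the slope's numerator and denominator share total degree; set v = p/h and the equation drops to separable form. Suitably rearranged — at times with the variables' roles exchanged — this doubles as a Bernoulli equation; the homogeneous reading needs no such setup.
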